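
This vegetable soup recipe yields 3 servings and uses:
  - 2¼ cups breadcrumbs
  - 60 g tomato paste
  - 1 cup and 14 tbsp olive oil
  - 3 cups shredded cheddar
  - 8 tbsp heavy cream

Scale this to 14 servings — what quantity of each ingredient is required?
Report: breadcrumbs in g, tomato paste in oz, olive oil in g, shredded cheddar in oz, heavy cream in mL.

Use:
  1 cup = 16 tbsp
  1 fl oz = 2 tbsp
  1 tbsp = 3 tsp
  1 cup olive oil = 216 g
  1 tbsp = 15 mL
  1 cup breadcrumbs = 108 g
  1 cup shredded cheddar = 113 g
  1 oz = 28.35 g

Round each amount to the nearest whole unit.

Scaling factor: 14/3.
breadcrumbs: 2.25 cup × 14/3 × 108 g/cup = 1134 g
tomato paste: 60 g × 14/3 ÷ 28.35 g/oz ≈ 10 oz
olive oil: (1 cup + 14 tbsp = 1.875 cup) × 14/3 × 216 g/cup = 1890 g
shredded cheddar: 3 cup × 14/3 × 113 g/cup ÷ 28.35 g/oz ≈ 56 oz
heavy cream: 8 tbsp × 14/3 × 15 mL/tbsp = 560 mL

breadcrumbs: 1134 g; tomato paste: 10 oz; olive oil: 1890 g; shredded cheddar: 56 oz; heavy cream: 560 mL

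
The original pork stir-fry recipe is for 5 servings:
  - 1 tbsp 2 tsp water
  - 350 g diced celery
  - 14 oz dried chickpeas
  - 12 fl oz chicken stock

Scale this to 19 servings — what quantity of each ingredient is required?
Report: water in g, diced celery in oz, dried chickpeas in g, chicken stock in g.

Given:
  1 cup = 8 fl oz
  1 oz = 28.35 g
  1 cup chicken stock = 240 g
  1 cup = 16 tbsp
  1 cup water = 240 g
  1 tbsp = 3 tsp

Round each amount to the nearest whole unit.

Scaling factor: 19/5 = 3.8.
water: (1 tbsp + 2 tsp = 5/3 tbsp) × 19/5 ÷ 16 tbsp/cup × 240 g/cup = 95 g
diced celery: 350 g × 19/5 ÷ 28.35 g/oz ≈ 47 oz
dried chickpeas: 14 oz × 19/5 × 28.35 g/oz ≈ 1508 g
chicken stock: 12 fl oz × 19/5 ÷ 8 fl oz/cup × 240 g/cup = 1368 g

water: 95 g; diced celery: 47 oz; dried chickpeas: 1508 g; chicken stock: 1368 g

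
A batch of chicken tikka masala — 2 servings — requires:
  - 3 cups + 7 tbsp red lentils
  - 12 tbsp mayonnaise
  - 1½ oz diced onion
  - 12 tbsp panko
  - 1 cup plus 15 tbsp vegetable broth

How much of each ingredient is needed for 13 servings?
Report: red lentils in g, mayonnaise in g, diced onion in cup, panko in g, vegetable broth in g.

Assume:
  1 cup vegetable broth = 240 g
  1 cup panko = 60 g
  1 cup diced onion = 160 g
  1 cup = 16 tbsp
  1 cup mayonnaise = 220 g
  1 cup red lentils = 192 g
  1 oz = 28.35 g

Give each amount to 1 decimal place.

red lentils: 4290.0 g; mayonnaise: 1072.5 g; diced onion: 1.7 cup; panko: 292.5 g; vegetable broth: 3022.5 g

Scaling factor: 13/2 = 6.5.
red lentils: (3 cup + 7 tbsp = 3.4375 cup) × 13/2 × 192 g/cup = 4290.0 g
mayonnaise: 12 tbsp × 13/2 ÷ 16 tbsp/cup × 220 g/cup = 1072.5 g
diced onion: 1.5 oz × 13/2 × 28.35 g/oz ÷ 160 g/cup ≈ 1.7 cup
panko: 12 tbsp × 13/2 ÷ 16 tbsp/cup × 60 g/cup = 292.5 g
vegetable broth: (1 cup + 15 tbsp = 1.9375 cup) × 13/2 × 240 g/cup = 3022.5 g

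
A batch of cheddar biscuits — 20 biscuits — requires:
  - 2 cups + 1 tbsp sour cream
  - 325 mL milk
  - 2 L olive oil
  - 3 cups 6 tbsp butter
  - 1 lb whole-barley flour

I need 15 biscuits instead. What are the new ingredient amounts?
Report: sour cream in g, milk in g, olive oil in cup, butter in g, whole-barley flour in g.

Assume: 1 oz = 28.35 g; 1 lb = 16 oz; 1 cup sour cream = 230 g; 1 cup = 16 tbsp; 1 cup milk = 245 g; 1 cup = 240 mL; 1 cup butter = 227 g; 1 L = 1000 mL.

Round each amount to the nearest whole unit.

Scaling factor: 15/20 = 3/4 = 0.75.
sour cream: (2 cup + 1 tbsp = 2.0625 cup) × 3/4 × 230 g/cup ≈ 356 g
milk: 325 mL × 3/4 ÷ 240 mL/cup × 245 g/cup ≈ 249 g
olive oil: 2 L × 3/4 × 1000 mL/L ÷ 240 mL/cup ≈ 6 cup
butter: (3 cup + 6 tbsp = 3.375 cup) × 3/4 × 227 g/cup ≈ 575 g
whole-barley flour: 1 lb × 3/4 × 16 oz/lb × 28.35 g/oz ≈ 340 g

sour cream: 356 g; milk: 249 g; olive oil: 6 cup; butter: 575 g; whole-barley flour: 340 g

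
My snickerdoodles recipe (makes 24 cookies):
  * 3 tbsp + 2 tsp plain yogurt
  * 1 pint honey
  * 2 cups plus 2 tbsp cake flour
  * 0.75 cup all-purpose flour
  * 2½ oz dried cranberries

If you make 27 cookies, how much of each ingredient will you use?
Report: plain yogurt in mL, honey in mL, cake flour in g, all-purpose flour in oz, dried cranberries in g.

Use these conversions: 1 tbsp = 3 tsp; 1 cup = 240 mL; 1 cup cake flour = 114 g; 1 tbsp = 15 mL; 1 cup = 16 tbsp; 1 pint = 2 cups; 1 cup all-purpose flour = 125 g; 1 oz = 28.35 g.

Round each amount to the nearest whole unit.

plain yogurt: 62 mL; honey: 540 mL; cake flour: 273 g; all-purpose flour: 4 oz; dried cranberries: 80 g

Scaling factor: 27/24 = 9/8 = 1.125.
plain yogurt: (3 tbsp + 2 tsp = 11/3 tbsp) × 9/8 × 15 mL/tbsp ≈ 62 mL
honey: 1 pint × 9/8 × 2 cup/pint × 240 mL/cup = 540 mL
cake flour: (2 cup + 2 tbsp = 2.125 cup) × 9/8 × 114 g/cup ≈ 273 g
all-purpose flour: 0.75 cup × 9/8 × 125 g/cup ÷ 28.35 g/oz ≈ 4 oz
dried cranberries: 2.5 oz × 9/8 × 28.35 g/oz ≈ 80 g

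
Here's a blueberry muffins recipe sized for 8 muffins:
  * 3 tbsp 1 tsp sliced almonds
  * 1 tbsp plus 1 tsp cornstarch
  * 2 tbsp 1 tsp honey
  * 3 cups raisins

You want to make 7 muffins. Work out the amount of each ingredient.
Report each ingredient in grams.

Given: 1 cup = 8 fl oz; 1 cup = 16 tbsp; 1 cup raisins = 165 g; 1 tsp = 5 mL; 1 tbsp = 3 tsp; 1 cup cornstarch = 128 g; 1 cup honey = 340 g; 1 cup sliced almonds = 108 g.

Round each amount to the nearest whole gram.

sliced almonds: 20 g; cornstarch: 9 g; honey: 43 g; raisins: 433 g

Scaling factor: 7/8 = 0.875.
sliced almonds: (3 tbsp + 1 tsp = 10/3 tbsp) × 7/8 ÷ 16 tbsp/cup × 108 g/cup ≈ 20 g
cornstarch: (1 tbsp + 1 tsp = 4/3 tbsp) × 7/8 ÷ 16 tbsp/cup × 128 g/cup ≈ 9 g
honey: (2 tbsp + 1 tsp = 7/3 tbsp) × 7/8 ÷ 16 tbsp/cup × 340 g/cup ≈ 43 g
raisins: 3 cup × 7/8 × 165 g/cup ≈ 433 g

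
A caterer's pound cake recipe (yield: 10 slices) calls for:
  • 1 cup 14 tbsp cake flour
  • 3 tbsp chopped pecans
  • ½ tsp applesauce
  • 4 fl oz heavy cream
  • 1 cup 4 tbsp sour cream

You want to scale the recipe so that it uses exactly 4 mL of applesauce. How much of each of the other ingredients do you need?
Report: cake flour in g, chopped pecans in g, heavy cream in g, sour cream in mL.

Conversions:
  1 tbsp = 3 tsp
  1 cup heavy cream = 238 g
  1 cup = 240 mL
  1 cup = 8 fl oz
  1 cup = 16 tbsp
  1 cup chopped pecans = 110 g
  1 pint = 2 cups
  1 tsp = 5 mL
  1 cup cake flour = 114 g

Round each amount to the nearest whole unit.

cake flour: 342 g; chopped pecans: 33 g; heavy cream: 190 g; sour cream: 480 mL

The original recipe has 2.5 mL of applesauce, so the scaling factor is 4 ÷ 2.5 = 8/5 = 1.6.
cake flour: (1 cup + 14 tbsp = 1.875 cup) × 8/5 × 114 g/cup = 342 g
chopped pecans: 3 tbsp × 8/5 ÷ 16 tbsp/cup × 110 g/cup = 33 g
heavy cream: 4 fl oz × 8/5 ÷ 8 fl oz/cup × 238 g/cup ≈ 190 g
sour cream: (1 cup + 4 tbsp = 1.25 cup) × 8/5 × 240 mL/cup = 480 mL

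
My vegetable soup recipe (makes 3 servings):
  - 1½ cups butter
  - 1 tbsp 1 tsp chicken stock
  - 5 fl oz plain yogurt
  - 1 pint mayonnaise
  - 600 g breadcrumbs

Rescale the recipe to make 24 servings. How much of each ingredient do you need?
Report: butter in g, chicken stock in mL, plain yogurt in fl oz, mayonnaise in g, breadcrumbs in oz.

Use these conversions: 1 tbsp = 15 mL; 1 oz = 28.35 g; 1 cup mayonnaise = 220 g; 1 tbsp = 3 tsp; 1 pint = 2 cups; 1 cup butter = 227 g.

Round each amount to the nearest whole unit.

butter: 2724 g; chicken stock: 160 mL; plain yogurt: 40 fl oz; mayonnaise: 3520 g; breadcrumbs: 169 oz

Scaling factor: 24/3 = 8.
butter: 1.5 cup × 8 × 227 g/cup = 2724 g
chicken stock: (1 tbsp + 1 tsp = 4/3 tbsp) × 8 × 15 mL/tbsp = 160 mL
plain yogurt: 5 fl oz × 8 = 40 fl oz
mayonnaise: 1 pint × 8 × 2 cup/pint × 220 g/cup = 3520 g
breadcrumbs: 600 g × 8 ÷ 28.35 g/oz ≈ 169 oz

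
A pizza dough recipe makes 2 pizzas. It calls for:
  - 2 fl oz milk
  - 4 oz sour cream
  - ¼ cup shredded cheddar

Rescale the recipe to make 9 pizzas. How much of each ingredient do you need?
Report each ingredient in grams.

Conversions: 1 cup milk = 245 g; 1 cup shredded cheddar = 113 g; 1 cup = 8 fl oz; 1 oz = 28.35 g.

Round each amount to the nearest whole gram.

milk: 276 g; sour cream: 510 g; shredded cheddar: 127 g

Scaling factor: 9/2 = 4.5.
milk: 2 fl oz × 9/2 ÷ 8 fl oz/cup × 245 g/cup ≈ 276 g
sour cream: 4 oz × 9/2 × 28.35 g/oz ≈ 510 g
shredded cheddar: 0.25 cup × 9/2 × 113 g/cup ≈ 127 g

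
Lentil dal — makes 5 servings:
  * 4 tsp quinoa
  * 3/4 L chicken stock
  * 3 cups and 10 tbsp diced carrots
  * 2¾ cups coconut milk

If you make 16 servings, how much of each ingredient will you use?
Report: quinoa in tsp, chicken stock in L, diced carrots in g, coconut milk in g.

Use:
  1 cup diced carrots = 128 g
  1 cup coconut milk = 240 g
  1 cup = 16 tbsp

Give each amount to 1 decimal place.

Scaling factor: 16/5 = 3.2.
quinoa: 4 tsp × 16/5 = 12.8 tsp
chicken stock: 0.75 L × 16/5 = 2.4 L
diced carrots: (3 cup + 10 tbsp = 3.625 cup) × 16/5 × 128 g/cup = 1484.8 g
coconut milk: 2.75 cup × 16/5 × 240 g/cup = 2112.0 g

quinoa: 12.8 tsp; chicken stock: 2.4 L; diced carrots: 1484.8 g; coconut milk: 2112.0 g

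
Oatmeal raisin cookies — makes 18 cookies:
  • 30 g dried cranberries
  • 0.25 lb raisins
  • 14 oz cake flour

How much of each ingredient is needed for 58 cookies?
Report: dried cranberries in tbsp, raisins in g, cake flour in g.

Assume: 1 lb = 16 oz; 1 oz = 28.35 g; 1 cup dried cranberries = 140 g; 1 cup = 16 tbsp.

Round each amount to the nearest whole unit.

dried cranberries: 11 tbsp; raisins: 365 g; cake flour: 1279 g

Scaling factor: 58/18 = 29/9.
dried cranberries: 30 g × 29/9 ÷ 140 g/cup × 16 tbsp/cup ≈ 11 tbsp
raisins: 0.25 lb × 29/9 × 16 oz/lb × 28.35 g/oz ≈ 365 g
cake flour: 14 oz × 29/9 × 28.35 g/oz ≈ 1279 g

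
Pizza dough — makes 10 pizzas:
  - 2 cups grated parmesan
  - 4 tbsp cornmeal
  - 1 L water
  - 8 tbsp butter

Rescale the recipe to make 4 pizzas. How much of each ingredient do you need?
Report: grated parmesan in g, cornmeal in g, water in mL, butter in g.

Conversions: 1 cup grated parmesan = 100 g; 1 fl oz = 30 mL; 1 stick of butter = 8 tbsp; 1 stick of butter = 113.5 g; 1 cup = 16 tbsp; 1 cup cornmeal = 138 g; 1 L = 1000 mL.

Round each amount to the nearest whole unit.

Scaling factor: 4/10 = 2/5 = 0.4.
grated parmesan: 2 cup × 2/5 × 100 g/cup = 80 g
cornmeal: 4 tbsp × 2/5 ÷ 16 tbsp/cup × 138 g/cup ≈ 14 g
water: 1 L × 2/5 × 1000 mL/L = 400 mL
butter: 8 tbsp × 2/5 ÷ 8 tbsp/stick × 113.5 g/stick ≈ 45 g

grated parmesan: 80 g; cornmeal: 14 g; water: 400 mL; butter: 45 g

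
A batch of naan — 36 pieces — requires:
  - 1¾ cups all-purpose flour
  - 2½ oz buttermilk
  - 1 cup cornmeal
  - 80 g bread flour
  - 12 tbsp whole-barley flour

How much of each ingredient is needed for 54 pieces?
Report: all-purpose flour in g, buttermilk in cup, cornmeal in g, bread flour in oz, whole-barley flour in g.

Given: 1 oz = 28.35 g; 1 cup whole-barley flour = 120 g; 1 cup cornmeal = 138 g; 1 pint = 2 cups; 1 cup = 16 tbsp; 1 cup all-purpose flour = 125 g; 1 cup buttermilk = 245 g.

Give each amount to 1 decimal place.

Scaling factor: 54/36 = 3/2 = 1.5.
all-purpose flour: 1.75 cup × 3/2 × 125 g/cup ≈ 328.1 g
buttermilk: 2.5 oz × 3/2 × 28.35 g/oz ÷ 245 g/cup ≈ 0.4 cup
cornmeal: 1 cup × 3/2 × 138 g/cup = 207.0 g
bread flour: 80 g × 3/2 ÷ 28.35 g/oz ≈ 4.2 oz
whole-barley flour: 12 tbsp × 3/2 ÷ 16 tbsp/cup × 120 g/cup = 135.0 g

all-purpose flour: 328.1 g; buttermilk: 0.4 cup; cornmeal: 207.0 g; bread flour: 4.2 oz; whole-barley flour: 135.0 g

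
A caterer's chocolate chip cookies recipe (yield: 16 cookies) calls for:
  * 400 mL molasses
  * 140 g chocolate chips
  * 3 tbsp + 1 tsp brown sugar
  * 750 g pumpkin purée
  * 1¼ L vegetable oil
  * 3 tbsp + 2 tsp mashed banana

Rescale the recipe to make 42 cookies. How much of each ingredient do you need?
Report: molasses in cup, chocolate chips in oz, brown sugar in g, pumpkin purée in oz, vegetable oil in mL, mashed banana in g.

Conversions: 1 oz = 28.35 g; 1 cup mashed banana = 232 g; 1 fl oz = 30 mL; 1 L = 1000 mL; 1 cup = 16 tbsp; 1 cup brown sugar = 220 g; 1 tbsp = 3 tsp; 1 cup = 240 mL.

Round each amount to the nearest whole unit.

molasses: 4 cup; chocolate chips: 13 oz; brown sugar: 120 g; pumpkin purée: 69 oz; vegetable oil: 3281 mL; mashed banana: 140 g

Scaling factor: 42/16 = 21/8 = 2.625.
molasses: 400 mL × 21/8 ÷ 240 mL/cup ≈ 4 cup
chocolate chips: 140 g × 21/8 ÷ 28.35 g/oz ≈ 13 oz
brown sugar: (3 tbsp + 1 tsp = 10/3 tbsp) × 21/8 ÷ 16 tbsp/cup × 220 g/cup ≈ 120 g
pumpkin purée: 750 g × 21/8 ÷ 28.35 g/oz ≈ 69 oz
vegetable oil: 1.25 L × 21/8 × 1000 mL/L ≈ 3281 mL
mashed banana: (3 tbsp + 2 tsp = 11/3 tbsp) × 21/8 ÷ 16 tbsp/cup × 232 g/cup ≈ 140 g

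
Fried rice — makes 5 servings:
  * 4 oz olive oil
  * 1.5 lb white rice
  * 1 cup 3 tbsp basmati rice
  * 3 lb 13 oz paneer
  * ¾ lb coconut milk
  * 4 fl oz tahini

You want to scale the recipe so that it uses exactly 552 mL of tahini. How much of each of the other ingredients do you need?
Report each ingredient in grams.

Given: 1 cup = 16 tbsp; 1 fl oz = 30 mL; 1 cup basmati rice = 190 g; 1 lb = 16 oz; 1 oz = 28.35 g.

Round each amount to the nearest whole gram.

The original recipe has 120 mL of tahini, so the scaling factor is 552 ÷ 120 = 23/5 = 4.6.
olive oil: 4 oz × 23/5 × 28.35 g/oz ≈ 522 g
white rice: 1.5 lb × 23/5 × 16 oz/lb × 28.35 g/oz ≈ 3130 g
basmati rice: (1 cup + 3 tbsp = 1.1875 cup) × 23/5 × 190 g/cup ≈ 1038 g
paneer: (3 lb + 13 oz = 3.8125 lb) × 23/5 × 16 oz/lb × 28.35 g/oz ≈ 7955 g
coconut milk: 0.75 lb × 23/5 × 16 oz/lb × 28.35 g/oz ≈ 1565 g

olive oil: 522 g; white rice: 3130 g; basmati rice: 1038 g; paneer: 7955 g; coconut milk: 1565 g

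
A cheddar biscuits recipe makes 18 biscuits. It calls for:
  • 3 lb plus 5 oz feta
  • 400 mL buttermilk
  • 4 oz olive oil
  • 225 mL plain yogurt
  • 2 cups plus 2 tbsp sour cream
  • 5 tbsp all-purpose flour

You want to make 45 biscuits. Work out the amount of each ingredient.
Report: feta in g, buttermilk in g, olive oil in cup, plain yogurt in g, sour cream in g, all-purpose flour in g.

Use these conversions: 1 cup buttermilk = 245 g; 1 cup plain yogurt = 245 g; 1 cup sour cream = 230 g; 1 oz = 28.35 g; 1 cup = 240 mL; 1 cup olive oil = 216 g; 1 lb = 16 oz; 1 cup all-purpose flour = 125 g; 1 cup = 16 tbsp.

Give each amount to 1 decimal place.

Scaling factor: 45/18 = 5/2 = 2.5.
feta: (3 lb + 5 oz = 3.3125 lb) × 5/2 × 16 oz/lb × 28.35 g/oz ≈ 3756.4 g
buttermilk: 400 mL × 5/2 ÷ 240 mL/cup × 245 g/cup ≈ 1020.8 g
olive oil: 4 oz × 5/2 × 28.35 g/oz ÷ 216 g/cup ≈ 1.3 cup
plain yogurt: 225 mL × 5/2 ÷ 240 mL/cup × 245 g/cup ≈ 574.2 g
sour cream: (2 cup + 2 tbsp = 2.125 cup) × 5/2 × 230 g/cup ≈ 1221.9 g
all-purpose flour: 5 tbsp × 5/2 ÷ 16 tbsp/cup × 125 g/cup ≈ 97.7 g

feta: 3756.4 g; buttermilk: 1020.8 g; olive oil: 1.3 cup; plain yogurt: 574.2 g; sour cream: 1221.9 g; all-purpose flour: 97.7 g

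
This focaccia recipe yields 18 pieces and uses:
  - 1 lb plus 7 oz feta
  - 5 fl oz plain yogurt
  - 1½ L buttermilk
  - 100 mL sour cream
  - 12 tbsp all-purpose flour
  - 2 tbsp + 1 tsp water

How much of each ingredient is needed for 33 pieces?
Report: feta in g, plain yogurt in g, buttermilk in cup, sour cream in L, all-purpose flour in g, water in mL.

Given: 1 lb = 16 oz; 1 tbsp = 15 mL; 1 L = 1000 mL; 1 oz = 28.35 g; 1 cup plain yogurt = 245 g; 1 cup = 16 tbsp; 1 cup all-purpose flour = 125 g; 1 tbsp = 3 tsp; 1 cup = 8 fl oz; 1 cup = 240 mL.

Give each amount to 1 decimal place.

feta: 1195.4 g; plain yogurt: 280.7 g; buttermilk: 11.5 cup; sour cream: 0.2 L; all-purpose flour: 171.9 g; water: 64.2 mL

Scaling factor: 33/18 = 11/6.
feta: (1 lb + 7 oz = 1.4375 lb) × 11/6 × 16 oz/lb × 28.35 g/oz ≈ 1195.4 g
plain yogurt: 5 fl oz × 11/6 ÷ 8 fl oz/cup × 245 g/cup ≈ 280.7 g
buttermilk: 1.5 L × 11/6 × 1000 mL/L ÷ 240 mL/cup ≈ 11.5 cup
sour cream: 100 mL × 11/6 ÷ 1000 mL/L ≈ 0.2 L
all-purpose flour: 12 tbsp × 11/6 ÷ 16 tbsp/cup × 125 g/cup ≈ 171.9 g
water: (2 tbsp + 1 tsp = 7/3 tbsp) × 11/6 × 15 mL/tbsp ≈ 64.2 mL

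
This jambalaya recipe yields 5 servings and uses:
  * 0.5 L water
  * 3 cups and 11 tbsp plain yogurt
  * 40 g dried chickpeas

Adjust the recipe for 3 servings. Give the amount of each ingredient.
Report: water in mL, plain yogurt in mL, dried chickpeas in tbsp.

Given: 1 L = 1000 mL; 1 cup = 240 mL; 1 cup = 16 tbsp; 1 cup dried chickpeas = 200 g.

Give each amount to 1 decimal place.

Scaling factor: 3/5 = 0.6.
water: 0.5 L × 3/5 × 1000 mL/L = 300.0 mL
plain yogurt: (3 cup + 11 tbsp = 3.6875 cup) × 3/5 × 240 mL/cup = 531.0 mL
dried chickpeas: 40 g × 3/5 ÷ 200 g/cup × 16 tbsp/cup ≈ 1.9 tbsp

water: 300.0 mL; plain yogurt: 531.0 mL; dried chickpeas: 1.9 tbsp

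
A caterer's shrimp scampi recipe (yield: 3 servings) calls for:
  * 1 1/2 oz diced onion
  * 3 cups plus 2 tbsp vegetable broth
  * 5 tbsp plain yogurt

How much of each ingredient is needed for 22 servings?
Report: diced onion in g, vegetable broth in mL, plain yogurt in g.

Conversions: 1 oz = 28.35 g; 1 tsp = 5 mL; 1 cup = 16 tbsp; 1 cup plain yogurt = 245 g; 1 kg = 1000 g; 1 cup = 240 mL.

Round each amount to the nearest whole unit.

Scaling factor: 22/3.
diced onion: 1.5 oz × 22/3 × 28.35 g/oz ≈ 312 g
vegetable broth: (3 cup + 2 tbsp = 3.125 cup) × 22/3 × 240 mL/cup = 5500 mL
plain yogurt: 5 tbsp × 22/3 ÷ 16 tbsp/cup × 245 g/cup ≈ 561 g

diced onion: 312 g; vegetable broth: 5500 mL; plain yogurt: 561 g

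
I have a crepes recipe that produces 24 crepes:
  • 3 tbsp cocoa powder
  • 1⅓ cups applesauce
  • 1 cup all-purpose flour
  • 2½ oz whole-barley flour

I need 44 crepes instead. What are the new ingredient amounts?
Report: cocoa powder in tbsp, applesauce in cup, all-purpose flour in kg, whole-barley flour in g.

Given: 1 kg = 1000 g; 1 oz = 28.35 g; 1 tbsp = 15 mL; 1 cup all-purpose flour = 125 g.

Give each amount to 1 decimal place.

Scaling factor: 44/24 = 11/6.
cocoa powder: 3 tbsp × 11/6 = 5.5 tbsp
applesauce: 4/3 cup × 11/6 ≈ 2.4 cup
all-purpose flour: 1 cup × 11/6 × 125 g/cup ÷ 1000 g/kg ≈ 0.2 kg
whole-barley flour: 2.5 oz × 11/6 × 28.35 g/oz ≈ 129.9 g

cocoa powder: 5.5 tbsp; applesauce: 2.4 cup; all-purpose flour: 0.2 kg; whole-barley flour: 129.9 g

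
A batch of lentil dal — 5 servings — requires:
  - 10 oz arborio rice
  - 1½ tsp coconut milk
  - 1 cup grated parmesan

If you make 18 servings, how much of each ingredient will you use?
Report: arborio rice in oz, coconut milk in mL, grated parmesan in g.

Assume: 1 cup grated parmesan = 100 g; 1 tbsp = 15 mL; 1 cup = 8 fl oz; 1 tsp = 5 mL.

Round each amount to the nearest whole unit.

arborio rice: 36 oz; coconut milk: 27 mL; grated parmesan: 360 g

Scaling factor: 18/5 = 3.6.
arborio rice: 10 oz × 18/5 = 36 oz
coconut milk: 1.5 tsp × 18/5 × 5 mL/tsp = 27 mL
grated parmesan: 1 cup × 18/5 × 100 g/cup = 360 g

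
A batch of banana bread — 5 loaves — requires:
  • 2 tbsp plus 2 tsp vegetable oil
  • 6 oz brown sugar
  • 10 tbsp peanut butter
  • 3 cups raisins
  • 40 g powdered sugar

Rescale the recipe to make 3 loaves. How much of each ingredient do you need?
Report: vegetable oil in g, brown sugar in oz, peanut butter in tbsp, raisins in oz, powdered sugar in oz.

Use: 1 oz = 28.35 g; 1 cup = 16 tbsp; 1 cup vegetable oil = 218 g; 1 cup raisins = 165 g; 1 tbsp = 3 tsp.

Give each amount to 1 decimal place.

vegetable oil: 21.8 g; brown sugar: 3.6 oz; peanut butter: 6.0 tbsp; raisins: 10.5 oz; powdered sugar: 0.8 oz

Scaling factor: 3/5 = 0.6.
vegetable oil: (2 tbsp + 2 tsp = 8/3 tbsp) × 3/5 ÷ 16 tbsp/cup × 218 g/cup = 21.8 g
brown sugar: 6 oz × 3/5 = 3.6 oz
peanut butter: 10 tbsp × 3/5 = 6.0 tbsp
raisins: 3 cup × 3/5 × 165 g/cup ÷ 28.35 g/oz ≈ 10.5 oz
powdered sugar: 40 g × 3/5 ÷ 28.35 g/oz ≈ 0.8 oz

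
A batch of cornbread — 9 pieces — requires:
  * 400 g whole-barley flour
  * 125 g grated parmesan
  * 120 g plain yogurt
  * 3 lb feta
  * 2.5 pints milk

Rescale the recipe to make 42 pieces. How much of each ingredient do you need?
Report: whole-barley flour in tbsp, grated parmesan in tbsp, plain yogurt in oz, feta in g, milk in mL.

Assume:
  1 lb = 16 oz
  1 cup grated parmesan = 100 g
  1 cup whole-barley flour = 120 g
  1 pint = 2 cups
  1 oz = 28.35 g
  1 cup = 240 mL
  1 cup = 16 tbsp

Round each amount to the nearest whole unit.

whole-barley flour: 249 tbsp; grated parmesan: 93 tbsp; plain yogurt: 20 oz; feta: 6350 g; milk: 5600 mL

Scaling factor: 42/9 = 14/3.
whole-barley flour: 400 g × 14/3 ÷ 120 g/cup × 16 tbsp/cup ≈ 249 tbsp
grated parmesan: 125 g × 14/3 ÷ 100 g/cup × 16 tbsp/cup ≈ 93 tbsp
plain yogurt: 120 g × 14/3 ÷ 28.35 g/oz ≈ 20 oz
feta: 3 lb × 14/3 × 16 oz/lb × 28.35 g/oz ≈ 6350 g
milk: 2.5 pint × 14/3 × 2 cup/pint × 240 mL/cup = 5600 mL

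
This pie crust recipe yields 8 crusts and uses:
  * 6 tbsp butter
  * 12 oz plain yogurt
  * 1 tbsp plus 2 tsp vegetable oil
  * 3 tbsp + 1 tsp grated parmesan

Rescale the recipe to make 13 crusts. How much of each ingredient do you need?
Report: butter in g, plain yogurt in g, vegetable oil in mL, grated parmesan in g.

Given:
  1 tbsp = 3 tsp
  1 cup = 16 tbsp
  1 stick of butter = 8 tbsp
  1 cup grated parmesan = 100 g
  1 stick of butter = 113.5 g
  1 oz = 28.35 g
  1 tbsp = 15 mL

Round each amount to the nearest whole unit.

butter: 138 g; plain yogurt: 553 g; vegetable oil: 41 mL; grated parmesan: 34 g

Scaling factor: 13/8 = 1.625.
butter: 6 tbsp × 13/8 ÷ 8 tbsp/stick × 113.5 g/stick ≈ 138 g
plain yogurt: 12 oz × 13/8 × 28.35 g/oz ≈ 553 g
vegetable oil: (1 tbsp + 2 tsp = 5/3 tbsp) × 13/8 × 15 mL/tbsp ≈ 41 mL
grated parmesan: (3 tbsp + 1 tsp = 10/3 tbsp) × 13/8 ÷ 16 tbsp/cup × 100 g/cup ≈ 34 g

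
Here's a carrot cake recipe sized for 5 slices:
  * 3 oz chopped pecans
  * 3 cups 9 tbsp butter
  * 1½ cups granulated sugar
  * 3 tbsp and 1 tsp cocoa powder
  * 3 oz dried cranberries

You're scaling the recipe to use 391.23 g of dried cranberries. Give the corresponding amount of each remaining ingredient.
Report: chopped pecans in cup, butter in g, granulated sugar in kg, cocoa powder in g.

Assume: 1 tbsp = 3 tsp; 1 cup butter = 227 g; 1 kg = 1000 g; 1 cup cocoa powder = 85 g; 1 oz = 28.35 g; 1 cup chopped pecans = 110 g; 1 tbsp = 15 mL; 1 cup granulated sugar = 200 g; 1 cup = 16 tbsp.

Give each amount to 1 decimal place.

The original recipe has 85.05 g of dried cranberries, so the scaling factor is 391.23 ÷ 85.05 = 23/5 = 4.6.
chopped pecans: 3 oz × 23/5 × 28.35 g/oz ÷ 110 g/cup ≈ 3.6 cup
butter: (3 cup + 9 tbsp = 3.5625 cup) × 23/5 × 227 g/cup ≈ 3720.0 g
granulated sugar: 1.5 cup × 23/5 × 200 g/cup ÷ 1000 g/kg ≈ 1.4 kg
cocoa powder: (3 tbsp + 1 tsp = 10/3 tbsp) × 23/5 ÷ 16 tbsp/cup × 85 g/cup ≈ 81.5 g

chopped pecans: 3.6 cup; butter: 3720.0 g; granulated sugar: 1.4 kg; cocoa powder: 81.5 g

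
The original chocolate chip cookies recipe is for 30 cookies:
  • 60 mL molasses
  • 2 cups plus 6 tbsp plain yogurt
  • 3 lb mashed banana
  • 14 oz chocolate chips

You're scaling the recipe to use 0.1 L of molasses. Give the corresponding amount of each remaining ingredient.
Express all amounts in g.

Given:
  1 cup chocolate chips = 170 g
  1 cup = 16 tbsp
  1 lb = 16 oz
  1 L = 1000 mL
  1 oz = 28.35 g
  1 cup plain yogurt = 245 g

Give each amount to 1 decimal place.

The original recipe has 0.06 L of molasses, so the scaling factor is 0.1 ÷ 0.06 = 5/3.
plain yogurt: (2 cup + 6 tbsp = 2.375 cup) × 5/3 × 245 g/cup ≈ 969.8 g
mashed banana: 3 lb × 5/3 × 16 oz/lb × 28.35 g/oz = 2268.0 g
chocolate chips: 14 oz × 5/3 × 28.35 g/oz = 661.5 g

plain yogurt: 969.8 g; mashed banana: 2268.0 g; chocolate chips: 661.5 g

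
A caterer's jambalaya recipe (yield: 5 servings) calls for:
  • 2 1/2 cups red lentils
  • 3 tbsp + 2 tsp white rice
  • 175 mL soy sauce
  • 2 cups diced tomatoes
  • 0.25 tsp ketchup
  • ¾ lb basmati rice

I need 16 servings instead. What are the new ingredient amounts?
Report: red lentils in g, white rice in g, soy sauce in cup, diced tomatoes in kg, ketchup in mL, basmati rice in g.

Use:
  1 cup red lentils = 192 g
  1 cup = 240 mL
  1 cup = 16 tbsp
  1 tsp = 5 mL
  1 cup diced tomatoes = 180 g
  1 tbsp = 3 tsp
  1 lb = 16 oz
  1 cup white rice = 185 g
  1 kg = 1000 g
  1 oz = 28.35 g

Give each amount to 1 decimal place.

red lentils: 1536.0 g; white rice: 135.7 g; soy sauce: 2.3 cup; diced tomatoes: 1.2 kg; ketchup: 4.0 mL; basmati rice: 1088.6 g

Scaling factor: 16/5 = 3.2.
red lentils: 2.5 cup × 16/5 × 192 g/cup = 1536.0 g
white rice: (3 tbsp + 2 tsp = 11/3 tbsp) × 16/5 ÷ 16 tbsp/cup × 185 g/cup ≈ 135.7 g
soy sauce: 175 mL × 16/5 ÷ 240 mL/cup ≈ 2.3 cup
diced tomatoes: 2 cup × 16/5 × 180 g/cup ÷ 1000 g/kg ≈ 1.2 kg
ketchup: 0.25 tsp × 16/5 × 5 mL/tsp = 4.0 mL
basmati rice: 0.75 lb × 16/5 × 16 oz/lb × 28.35 g/oz ≈ 1088.6 g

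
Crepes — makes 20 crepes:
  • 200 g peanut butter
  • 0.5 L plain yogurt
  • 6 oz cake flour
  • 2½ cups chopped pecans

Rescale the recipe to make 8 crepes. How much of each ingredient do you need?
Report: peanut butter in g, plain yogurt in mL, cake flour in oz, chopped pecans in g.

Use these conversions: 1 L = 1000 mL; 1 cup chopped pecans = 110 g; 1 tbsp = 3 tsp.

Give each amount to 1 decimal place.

Scaling factor: 8/20 = 2/5 = 0.4.
peanut butter: 200 g × 2/5 = 80.0 g
plain yogurt: 0.5 L × 2/5 × 1000 mL/L = 200.0 mL
cake flour: 6 oz × 2/5 = 2.4 oz
chopped pecans: 2.5 cup × 2/5 × 110 g/cup = 110.0 g

peanut butter: 80.0 g; plain yogurt: 200.0 mL; cake flour: 2.4 oz; chopped pecans: 110.0 g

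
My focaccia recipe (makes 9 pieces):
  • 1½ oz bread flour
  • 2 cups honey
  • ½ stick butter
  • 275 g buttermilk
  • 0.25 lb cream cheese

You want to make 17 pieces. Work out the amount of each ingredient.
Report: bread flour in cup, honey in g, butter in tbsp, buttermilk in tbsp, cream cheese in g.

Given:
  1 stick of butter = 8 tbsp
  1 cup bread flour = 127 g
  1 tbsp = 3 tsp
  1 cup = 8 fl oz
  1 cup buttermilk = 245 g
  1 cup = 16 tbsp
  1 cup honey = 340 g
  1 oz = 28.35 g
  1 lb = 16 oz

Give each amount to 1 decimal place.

bread flour: 0.6 cup; honey: 1284.4 g; butter: 7.6 tbsp; buttermilk: 33.9 tbsp; cream cheese: 214.2 g

Scaling factor: 17/9.
bread flour: 1.5 oz × 17/9 × 28.35 g/oz ÷ 127 g/cup ≈ 0.6 cup
honey: 2 cup × 17/9 × 340 g/cup ≈ 1284.4 g
butter: 0.5 stick × 17/9 × 8 tbsp/stick ≈ 7.6 tbsp
buttermilk: 275 g × 17/9 ÷ 245 g/cup × 16 tbsp/cup ≈ 33.9 tbsp
cream cheese: 0.25 lb × 17/9 × 16 oz/lb × 28.35 g/oz = 214.2 g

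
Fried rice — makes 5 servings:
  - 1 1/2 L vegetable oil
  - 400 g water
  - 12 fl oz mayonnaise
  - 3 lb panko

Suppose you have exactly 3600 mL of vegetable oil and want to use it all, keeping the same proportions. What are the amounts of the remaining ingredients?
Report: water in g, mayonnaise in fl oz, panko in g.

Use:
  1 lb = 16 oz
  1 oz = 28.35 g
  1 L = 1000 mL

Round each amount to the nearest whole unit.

The original recipe has 1500 mL of vegetable oil, so the scaling factor is 3600 ÷ 1500 = 12/5 = 2.4.
water: 400 g × 12/5 = 960 g
mayonnaise: 12 fl oz × 12/5 ≈ 29 fl oz
panko: 3 lb × 12/5 × 16 oz/lb × 28.35 g/oz ≈ 3266 g

water: 960 g; mayonnaise: 29 fl oz; panko: 3266 g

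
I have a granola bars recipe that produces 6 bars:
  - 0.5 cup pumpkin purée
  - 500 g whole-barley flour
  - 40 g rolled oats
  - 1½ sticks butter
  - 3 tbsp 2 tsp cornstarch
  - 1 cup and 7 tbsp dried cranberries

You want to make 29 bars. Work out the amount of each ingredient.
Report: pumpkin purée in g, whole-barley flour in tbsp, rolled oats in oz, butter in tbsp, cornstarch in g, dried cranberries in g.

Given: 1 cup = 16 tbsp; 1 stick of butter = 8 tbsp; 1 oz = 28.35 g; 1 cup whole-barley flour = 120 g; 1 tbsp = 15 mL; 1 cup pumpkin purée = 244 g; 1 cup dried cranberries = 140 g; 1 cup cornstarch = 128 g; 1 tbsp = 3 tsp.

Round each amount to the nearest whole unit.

Scaling factor: 29/6.
pumpkin purée: 0.5 cup × 29/6 × 244 g/cup ≈ 590 g
whole-barley flour: 500 g × 29/6 ÷ 120 g/cup × 16 tbsp/cup ≈ 322 tbsp
rolled oats: 40 g × 29/6 ÷ 28.35 g/oz ≈ 7 oz
butter: 1.5 stick × 29/6 × 8 tbsp/stick = 58 tbsp
cornstarch: (3 tbsp + 2 tsp = 11/3 tbsp) × 29/6 ÷ 16 tbsp/cup × 128 g/cup ≈ 142 g
dried cranberries: (1 cup + 7 tbsp = 1.4375 cup) × 29/6 × 140 g/cup ≈ 973 g

pumpkin purée: 590 g; whole-barley flour: 322 tbsp; rolled oats: 7 oz; butter: 58 tbsp; cornstarch: 142 g; dried cranberries: 973 g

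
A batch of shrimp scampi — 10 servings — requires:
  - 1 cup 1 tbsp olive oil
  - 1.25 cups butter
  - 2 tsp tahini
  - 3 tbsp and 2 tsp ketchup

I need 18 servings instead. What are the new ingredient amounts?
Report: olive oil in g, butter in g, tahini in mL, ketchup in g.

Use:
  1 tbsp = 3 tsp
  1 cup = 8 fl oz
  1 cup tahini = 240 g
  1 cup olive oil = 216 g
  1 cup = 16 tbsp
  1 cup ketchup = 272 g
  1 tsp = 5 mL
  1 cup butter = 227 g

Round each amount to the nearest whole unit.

Scaling factor: 18/10 = 9/5 = 1.8.
olive oil: (1 cup + 1 tbsp = 1.0625 cup) × 9/5 × 216 g/cup ≈ 413 g
butter: 1.25 cup × 9/5 × 227 g/cup ≈ 511 g
tahini: 2 tsp × 9/5 × 5 mL/tsp = 18 mL
ketchup: (3 tbsp + 2 tsp = 11/3 tbsp) × 9/5 ÷ 16 tbsp/cup × 272 g/cup ≈ 112 g

olive oil: 413 g; butter: 511 g; tahini: 18 mL; ketchup: 112 g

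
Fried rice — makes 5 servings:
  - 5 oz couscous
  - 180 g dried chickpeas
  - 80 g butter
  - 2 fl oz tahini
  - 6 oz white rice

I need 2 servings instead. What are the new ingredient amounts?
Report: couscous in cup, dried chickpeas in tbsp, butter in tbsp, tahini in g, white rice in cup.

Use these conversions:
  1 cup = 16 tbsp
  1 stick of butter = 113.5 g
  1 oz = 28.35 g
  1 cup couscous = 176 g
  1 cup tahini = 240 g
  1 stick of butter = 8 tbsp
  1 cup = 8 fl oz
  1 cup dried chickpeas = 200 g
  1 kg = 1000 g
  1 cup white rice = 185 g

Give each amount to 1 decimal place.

couscous: 0.3 cup; dried chickpeas: 5.8 tbsp; butter: 2.3 tbsp; tahini: 24.0 g; white rice: 0.4 cup

Scaling factor: 2/5 = 0.4.
couscous: 5 oz × 2/5 × 28.35 g/oz ÷ 176 g/cup ≈ 0.3 cup
dried chickpeas: 180 g × 2/5 ÷ 200 g/cup × 16 tbsp/cup ≈ 5.8 tbsp
butter: 80 g × 2/5 ÷ 113.5 g/stick × 8 tbsp/stick ≈ 2.3 tbsp
tahini: 2 fl oz × 2/5 ÷ 8 fl oz/cup × 240 g/cup = 24.0 g
white rice: 6 oz × 2/5 × 28.35 g/oz ÷ 185 g/cup ≈ 0.4 cup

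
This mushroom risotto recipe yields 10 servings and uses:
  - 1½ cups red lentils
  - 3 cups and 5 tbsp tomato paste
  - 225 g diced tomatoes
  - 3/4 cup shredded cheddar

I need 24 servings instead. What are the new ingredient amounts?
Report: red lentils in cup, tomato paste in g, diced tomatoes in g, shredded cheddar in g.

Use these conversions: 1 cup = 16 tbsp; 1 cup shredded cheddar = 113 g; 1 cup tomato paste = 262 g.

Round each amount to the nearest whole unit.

Scaling factor: 24/10 = 12/5 = 2.4.
red lentils: 1.5 cup × 12/5 ≈ 4 cup
tomato paste: (3 cup + 5 tbsp = 3.3125 cup) × 12/5 × 262 g/cup ≈ 2083 g
diced tomatoes: 225 g × 12/5 = 540 g
shredded cheddar: 0.75 cup × 12/5 × 113 g/cup ≈ 203 g

red lentils: 4 cup; tomato paste: 2083 g; diced tomatoes: 540 g; shredded cheddar: 203 g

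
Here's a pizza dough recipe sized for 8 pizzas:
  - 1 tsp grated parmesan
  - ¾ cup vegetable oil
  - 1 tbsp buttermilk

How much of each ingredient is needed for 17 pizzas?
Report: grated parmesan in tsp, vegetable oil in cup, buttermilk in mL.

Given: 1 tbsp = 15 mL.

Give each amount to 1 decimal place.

Scaling factor: 17/8 = 2.125.
grated parmesan: 1 tsp × 17/8 ≈ 2.1 tsp
vegetable oil: 0.75 cup × 17/8 ≈ 1.6 cup
buttermilk: 1 tbsp × 17/8 × 15 mL/tbsp ≈ 31.9 mL

grated parmesan: 2.1 tsp; vegetable oil: 1.6 cup; buttermilk: 31.9 mL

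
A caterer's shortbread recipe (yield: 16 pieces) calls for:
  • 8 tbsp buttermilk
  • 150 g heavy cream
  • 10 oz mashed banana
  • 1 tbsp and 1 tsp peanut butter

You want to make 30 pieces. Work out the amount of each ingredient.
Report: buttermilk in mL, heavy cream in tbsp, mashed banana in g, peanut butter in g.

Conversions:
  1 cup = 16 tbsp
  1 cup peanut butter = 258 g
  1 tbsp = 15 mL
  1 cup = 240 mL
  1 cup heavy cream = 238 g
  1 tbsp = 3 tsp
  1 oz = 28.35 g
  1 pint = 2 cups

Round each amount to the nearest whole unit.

buttermilk: 225 mL; heavy cream: 19 tbsp; mashed banana: 532 g; peanut butter: 40 g

Scaling factor: 30/16 = 15/8 = 1.875.
buttermilk: 8 tbsp × 15/8 × 15 mL/tbsp = 225 mL
heavy cream: 150 g × 15/8 ÷ 238 g/cup × 16 tbsp/cup ≈ 19 tbsp
mashed banana: 10 oz × 15/8 × 28.35 g/oz ≈ 532 g
peanut butter: (1 tbsp + 1 tsp = 4/3 tbsp) × 15/8 ÷ 16 tbsp/cup × 258 g/cup ≈ 40 g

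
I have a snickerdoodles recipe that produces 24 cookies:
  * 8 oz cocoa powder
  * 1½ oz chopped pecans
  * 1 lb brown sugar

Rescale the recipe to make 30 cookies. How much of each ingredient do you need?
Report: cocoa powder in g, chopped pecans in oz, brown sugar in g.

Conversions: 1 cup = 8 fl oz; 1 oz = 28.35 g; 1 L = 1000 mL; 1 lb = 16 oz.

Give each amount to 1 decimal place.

Scaling factor: 30/24 = 5/4 = 1.25.
cocoa powder: 8 oz × 5/4 × 28.35 g/oz = 283.5 g
chopped pecans: 1.5 oz × 5/4 ≈ 1.9 oz
brown sugar: 1 lb × 5/4 × 16 oz/lb × 28.35 g/oz = 567.0 g

cocoa powder: 283.5 g; chopped pecans: 1.9 oz; brown sugar: 567.0 g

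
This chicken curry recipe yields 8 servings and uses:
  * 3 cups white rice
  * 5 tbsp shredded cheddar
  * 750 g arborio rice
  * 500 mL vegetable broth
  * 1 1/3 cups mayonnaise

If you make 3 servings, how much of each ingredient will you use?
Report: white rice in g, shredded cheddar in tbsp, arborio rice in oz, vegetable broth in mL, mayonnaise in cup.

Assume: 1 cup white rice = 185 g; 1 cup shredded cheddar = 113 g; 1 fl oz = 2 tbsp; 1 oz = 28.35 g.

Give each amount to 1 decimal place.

Scaling factor: 3/8 = 0.375.
white rice: 3 cup × 3/8 × 185 g/cup ≈ 208.1 g
shredded cheddar: 5 tbsp × 3/8 ≈ 1.9 tbsp
arborio rice: 750 g × 3/8 ÷ 28.35 g/oz ≈ 9.9 oz
vegetable broth: 500 mL × 3/8 = 187.5 mL
mayonnaise: 4/3 cup × 3/8 = 0.5 cup

white rice: 208.1 g; shredded cheddar: 1.9 tbsp; arborio rice: 9.9 oz; vegetable broth: 187.5 mL; mayonnaise: 0.5 cup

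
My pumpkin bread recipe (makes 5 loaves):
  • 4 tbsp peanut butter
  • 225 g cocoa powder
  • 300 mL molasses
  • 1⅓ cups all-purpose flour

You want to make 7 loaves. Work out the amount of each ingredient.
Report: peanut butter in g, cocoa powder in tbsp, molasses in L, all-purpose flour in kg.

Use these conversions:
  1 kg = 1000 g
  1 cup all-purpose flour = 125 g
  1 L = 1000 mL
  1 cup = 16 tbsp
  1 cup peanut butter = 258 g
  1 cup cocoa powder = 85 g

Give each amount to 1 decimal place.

Scaling factor: 7/5 = 1.4.
peanut butter: 4 tbsp × 7/5 ÷ 16 tbsp/cup × 258 g/cup = 90.3 g
cocoa powder: 225 g × 7/5 ÷ 85 g/cup × 16 tbsp/cup ≈ 59.3 tbsp
molasses: 300 mL × 7/5 ÷ 1000 mL/L ≈ 0.4 L
all-purpose flour: 4/3 cup × 7/5 × 125 g/cup ÷ 1000 g/kg ≈ 0.2 kg

peanut butter: 90.3 g; cocoa powder: 59.3 tbsp; molasses: 0.4 L; all-purpose flour: 0.2 kg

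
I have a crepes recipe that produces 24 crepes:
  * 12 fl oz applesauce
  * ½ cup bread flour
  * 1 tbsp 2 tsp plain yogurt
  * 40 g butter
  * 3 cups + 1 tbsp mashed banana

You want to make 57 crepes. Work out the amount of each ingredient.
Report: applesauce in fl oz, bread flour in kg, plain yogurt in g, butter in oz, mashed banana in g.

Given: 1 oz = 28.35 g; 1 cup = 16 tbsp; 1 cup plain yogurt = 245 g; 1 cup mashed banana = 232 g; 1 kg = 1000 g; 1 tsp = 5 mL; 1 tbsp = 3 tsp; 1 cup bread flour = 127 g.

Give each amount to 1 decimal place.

applesauce: 28.5 fl oz; bread flour: 0.2 kg; plain yogurt: 60.6 g; butter: 3.4 oz; mashed banana: 1687.4 g

Scaling factor: 57/24 = 19/8 = 2.375.
applesauce: 12 fl oz × 19/8 = 28.5 fl oz
bread flour: 0.5 cup × 19/8 × 127 g/cup ÷ 1000 g/kg ≈ 0.2 kg
plain yogurt: (1 tbsp + 2 tsp = 5/3 tbsp) × 19/8 ÷ 16 tbsp/cup × 245 g/cup ≈ 60.6 g
butter: 40 g × 19/8 ÷ 28.35 g/oz ≈ 3.4 oz
mashed banana: (3 cup + 1 tbsp = 3.0625 cup) × 19/8 × 232 g/cup ≈ 1687.4 g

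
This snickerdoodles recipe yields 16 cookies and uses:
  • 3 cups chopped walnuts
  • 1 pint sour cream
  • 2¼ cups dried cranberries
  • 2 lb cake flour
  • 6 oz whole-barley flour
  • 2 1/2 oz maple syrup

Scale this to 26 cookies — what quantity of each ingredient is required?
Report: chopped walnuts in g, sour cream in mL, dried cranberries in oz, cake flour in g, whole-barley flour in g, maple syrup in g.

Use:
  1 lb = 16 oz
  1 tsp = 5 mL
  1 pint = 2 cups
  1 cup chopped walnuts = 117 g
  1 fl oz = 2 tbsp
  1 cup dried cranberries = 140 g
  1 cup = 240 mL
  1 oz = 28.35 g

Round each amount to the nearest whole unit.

chopped walnuts: 570 g; sour cream: 780 mL; dried cranberries: 18 oz; cake flour: 1474 g; whole-barley flour: 276 g; maple syrup: 115 g

Scaling factor: 26/16 = 13/8 = 1.625.
chopped walnuts: 3 cup × 13/8 × 117 g/cup ≈ 570 g
sour cream: 1 pint × 13/8 × 2 cup/pint × 240 mL/cup = 780 mL
dried cranberries: 2.25 cup × 13/8 × 140 g/cup ÷ 28.35 g/oz ≈ 18 oz
cake flour: 2 lb × 13/8 × 16 oz/lb × 28.35 g/oz ≈ 1474 g
whole-barley flour: 6 oz × 13/8 × 28.35 g/oz ≈ 276 g
maple syrup: 2.5 oz × 13/8 × 28.35 g/oz ≈ 115 g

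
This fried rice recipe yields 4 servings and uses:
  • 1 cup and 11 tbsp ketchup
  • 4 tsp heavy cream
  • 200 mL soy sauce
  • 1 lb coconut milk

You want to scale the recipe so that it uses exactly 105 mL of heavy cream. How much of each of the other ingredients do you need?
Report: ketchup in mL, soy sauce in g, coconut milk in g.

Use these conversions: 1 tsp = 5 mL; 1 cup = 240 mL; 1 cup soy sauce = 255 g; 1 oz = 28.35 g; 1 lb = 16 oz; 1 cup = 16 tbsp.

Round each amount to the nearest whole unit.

ketchup: 2126 mL; soy sauce: 1116 g; coconut milk: 2381 g

The original recipe has 20 mL of heavy cream, so the scaling factor is 105 ÷ 20 = 21/4 = 5.25.
ketchup: (1 cup + 11 tbsp = 1.6875 cup) × 21/4 × 240 mL/cup ≈ 2126 mL
soy sauce: 200 mL × 21/4 ÷ 240 mL/cup × 255 g/cup ≈ 1116 g
coconut milk: 1 lb × 21/4 × 16 oz/lb × 28.35 g/oz ≈ 2381 g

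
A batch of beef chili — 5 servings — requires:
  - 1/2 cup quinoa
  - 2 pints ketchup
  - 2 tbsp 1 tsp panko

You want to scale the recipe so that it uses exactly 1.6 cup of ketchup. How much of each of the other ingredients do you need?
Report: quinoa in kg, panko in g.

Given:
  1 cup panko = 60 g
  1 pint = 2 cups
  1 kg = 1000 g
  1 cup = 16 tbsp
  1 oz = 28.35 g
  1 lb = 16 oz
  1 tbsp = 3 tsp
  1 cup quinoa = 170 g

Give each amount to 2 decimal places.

quinoa: 0.03 kg; panko: 3.50 g

The original recipe has 4 cup of ketchup, so the scaling factor is 1.6 ÷ 4 = 2/5 = 0.4.
quinoa: 0.5 cup × 2/5 × 170 g/cup ÷ 1000 g/kg ≈ 0.03 kg
panko: (2 tbsp + 1 tsp = 7/3 tbsp) × 2/5 ÷ 16 tbsp/cup × 60 g/cup = 3.50 g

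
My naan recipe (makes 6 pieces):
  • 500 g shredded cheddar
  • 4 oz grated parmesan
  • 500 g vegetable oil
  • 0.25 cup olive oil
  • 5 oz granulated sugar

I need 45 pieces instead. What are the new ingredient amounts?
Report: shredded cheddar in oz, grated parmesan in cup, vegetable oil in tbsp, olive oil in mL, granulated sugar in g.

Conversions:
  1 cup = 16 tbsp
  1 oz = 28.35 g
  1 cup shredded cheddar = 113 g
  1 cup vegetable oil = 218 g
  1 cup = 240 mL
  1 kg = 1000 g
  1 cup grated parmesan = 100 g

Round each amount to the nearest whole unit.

shredded cheddar: 132 oz; grated parmesan: 9 cup; vegetable oil: 275 tbsp; olive oil: 450 mL; granulated sugar: 1063 g

Scaling factor: 45/6 = 15/2 = 7.5.
shredded cheddar: 500 g × 15/2 ÷ 28.35 g/oz ≈ 132 oz
grated parmesan: 4 oz × 15/2 × 28.35 g/oz ÷ 100 g/cup ≈ 9 cup
vegetable oil: 500 g × 15/2 ÷ 218 g/cup × 16 tbsp/cup ≈ 275 tbsp
olive oil: 0.25 cup × 15/2 × 240 mL/cup = 450 mL
granulated sugar: 5 oz × 15/2 × 28.35 g/oz ≈ 1063 g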